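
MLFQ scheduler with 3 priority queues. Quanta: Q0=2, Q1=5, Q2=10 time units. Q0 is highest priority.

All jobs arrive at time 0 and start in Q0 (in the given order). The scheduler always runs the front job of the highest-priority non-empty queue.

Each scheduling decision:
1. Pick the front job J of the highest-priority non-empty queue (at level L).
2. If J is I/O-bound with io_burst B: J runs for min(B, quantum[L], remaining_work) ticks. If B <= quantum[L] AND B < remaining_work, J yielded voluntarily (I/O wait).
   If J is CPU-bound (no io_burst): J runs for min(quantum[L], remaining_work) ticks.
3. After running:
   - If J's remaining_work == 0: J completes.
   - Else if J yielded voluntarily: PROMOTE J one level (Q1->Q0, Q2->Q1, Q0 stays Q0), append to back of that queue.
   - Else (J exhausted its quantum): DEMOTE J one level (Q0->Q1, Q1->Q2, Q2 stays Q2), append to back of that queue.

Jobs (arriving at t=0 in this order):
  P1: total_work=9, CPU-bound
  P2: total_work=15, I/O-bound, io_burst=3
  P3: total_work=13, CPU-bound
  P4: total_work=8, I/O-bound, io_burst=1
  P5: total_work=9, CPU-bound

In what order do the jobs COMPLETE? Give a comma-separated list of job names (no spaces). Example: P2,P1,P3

Answer: P4,P2,P1,P3,P5

Derivation:
t=0-2: P1@Q0 runs 2, rem=7, quantum used, demote→Q1. Q0=[P2,P3,P4,P5] Q1=[P1] Q2=[]
t=2-4: P2@Q0 runs 2, rem=13, quantum used, demote→Q1. Q0=[P3,P4,P5] Q1=[P1,P2] Q2=[]
t=4-6: P3@Q0 runs 2, rem=11, quantum used, demote→Q1. Q0=[P4,P5] Q1=[P1,P2,P3] Q2=[]
t=6-7: P4@Q0 runs 1, rem=7, I/O yield, promote→Q0. Q0=[P5,P4] Q1=[P1,P2,P3] Q2=[]
t=7-9: P5@Q0 runs 2, rem=7, quantum used, demote→Q1. Q0=[P4] Q1=[P1,P2,P3,P5] Q2=[]
t=9-10: P4@Q0 runs 1, rem=6, I/O yield, promote→Q0. Q0=[P4] Q1=[P1,P2,P3,P5] Q2=[]
t=10-11: P4@Q0 runs 1, rem=5, I/O yield, promote→Q0. Q0=[P4] Q1=[P1,P2,P3,P5] Q2=[]
t=11-12: P4@Q0 runs 1, rem=4, I/O yield, promote→Q0. Q0=[P4] Q1=[P1,P2,P3,P5] Q2=[]
t=12-13: P4@Q0 runs 1, rem=3, I/O yield, promote→Q0. Q0=[P4] Q1=[P1,P2,P3,P5] Q2=[]
t=13-14: P4@Q0 runs 1, rem=2, I/O yield, promote→Q0. Q0=[P4] Q1=[P1,P2,P3,P5] Q2=[]
t=14-15: P4@Q0 runs 1, rem=1, I/O yield, promote→Q0. Q0=[P4] Q1=[P1,P2,P3,P5] Q2=[]
t=15-16: P4@Q0 runs 1, rem=0, completes. Q0=[] Q1=[P1,P2,P3,P5] Q2=[]
t=16-21: P1@Q1 runs 5, rem=2, quantum used, demote→Q2. Q0=[] Q1=[P2,P3,P5] Q2=[P1]
t=21-24: P2@Q1 runs 3, rem=10, I/O yield, promote→Q0. Q0=[P2] Q1=[P3,P5] Q2=[P1]
t=24-26: P2@Q0 runs 2, rem=8, quantum used, demote→Q1. Q0=[] Q1=[P3,P5,P2] Q2=[P1]
t=26-31: P3@Q1 runs 5, rem=6, quantum used, demote→Q2. Q0=[] Q1=[P5,P2] Q2=[P1,P3]
t=31-36: P5@Q1 runs 5, rem=2, quantum used, demote→Q2. Q0=[] Q1=[P2] Q2=[P1,P3,P5]
t=36-39: P2@Q1 runs 3, rem=5, I/O yield, promote→Q0. Q0=[P2] Q1=[] Q2=[P1,P3,P5]
t=39-41: P2@Q0 runs 2, rem=3, quantum used, demote→Q1. Q0=[] Q1=[P2] Q2=[P1,P3,P5]
t=41-44: P2@Q1 runs 3, rem=0, completes. Q0=[] Q1=[] Q2=[P1,P3,P5]
t=44-46: P1@Q2 runs 2, rem=0, completes. Q0=[] Q1=[] Q2=[P3,P5]
t=46-52: P3@Q2 runs 6, rem=0, completes. Q0=[] Q1=[] Q2=[P5]
t=52-54: P5@Q2 runs 2, rem=0, completes. Q0=[] Q1=[] Q2=[]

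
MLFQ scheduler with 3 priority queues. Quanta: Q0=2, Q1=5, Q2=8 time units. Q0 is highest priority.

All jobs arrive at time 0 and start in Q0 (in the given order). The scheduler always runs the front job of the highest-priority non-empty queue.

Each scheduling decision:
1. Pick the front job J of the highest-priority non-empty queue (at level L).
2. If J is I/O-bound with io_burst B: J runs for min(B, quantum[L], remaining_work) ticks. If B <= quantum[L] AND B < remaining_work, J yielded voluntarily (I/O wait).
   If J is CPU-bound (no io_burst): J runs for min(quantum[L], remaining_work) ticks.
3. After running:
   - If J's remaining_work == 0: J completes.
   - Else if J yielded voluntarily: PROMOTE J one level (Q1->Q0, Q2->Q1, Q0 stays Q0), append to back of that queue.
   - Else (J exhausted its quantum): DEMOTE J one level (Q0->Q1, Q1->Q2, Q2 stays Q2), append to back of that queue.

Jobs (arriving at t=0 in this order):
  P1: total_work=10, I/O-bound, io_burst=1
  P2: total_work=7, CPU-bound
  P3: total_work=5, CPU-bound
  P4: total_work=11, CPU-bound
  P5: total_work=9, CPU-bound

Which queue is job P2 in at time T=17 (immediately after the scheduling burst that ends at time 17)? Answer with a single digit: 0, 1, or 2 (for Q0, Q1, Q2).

t=0-1: P1@Q0 runs 1, rem=9, I/O yield, promote→Q0. Q0=[P2,P3,P4,P5,P1] Q1=[] Q2=[]
t=1-3: P2@Q0 runs 2, rem=5, quantum used, demote→Q1. Q0=[P3,P4,P5,P1] Q1=[P2] Q2=[]
t=3-5: P3@Q0 runs 2, rem=3, quantum used, demote→Q1. Q0=[P4,P5,P1] Q1=[P2,P3] Q2=[]
t=5-7: P4@Q0 runs 2, rem=9, quantum used, demote→Q1. Q0=[P5,P1] Q1=[P2,P3,P4] Q2=[]
t=7-9: P5@Q0 runs 2, rem=7, quantum used, demote→Q1. Q0=[P1] Q1=[P2,P3,P4,P5] Q2=[]
t=9-10: P1@Q0 runs 1, rem=8, I/O yield, promote→Q0. Q0=[P1] Q1=[P2,P3,P4,P5] Q2=[]
t=10-11: P1@Q0 runs 1, rem=7, I/O yield, promote→Q0. Q0=[P1] Q1=[P2,P3,P4,P5] Q2=[]
t=11-12: P1@Q0 runs 1, rem=6, I/O yield, promote→Q0. Q0=[P1] Q1=[P2,P3,P4,P5] Q2=[]
t=12-13: P1@Q0 runs 1, rem=5, I/O yield, promote→Q0. Q0=[P1] Q1=[P2,P3,P4,P5] Q2=[]
t=13-14: P1@Q0 runs 1, rem=4, I/O yield, promote→Q0. Q0=[P1] Q1=[P2,P3,P4,P5] Q2=[]
t=14-15: P1@Q0 runs 1, rem=3, I/O yield, promote→Q0. Q0=[P1] Q1=[P2,P3,P4,P5] Q2=[]
t=15-16: P1@Q0 runs 1, rem=2, I/O yield, promote→Q0. Q0=[P1] Q1=[P2,P3,P4,P5] Q2=[]
t=16-17: P1@Q0 runs 1, rem=1, I/O yield, promote→Q0. Q0=[P1] Q1=[P2,P3,P4,P5] Q2=[]
t=17-18: P1@Q0 runs 1, rem=0, completes. Q0=[] Q1=[P2,P3,P4,P5] Q2=[]
t=18-23: P2@Q1 runs 5, rem=0, completes. Q0=[] Q1=[P3,P4,P5] Q2=[]
t=23-26: P3@Q1 runs 3, rem=0, completes. Q0=[] Q1=[P4,P5] Q2=[]
t=26-31: P4@Q1 runs 5, rem=4, quantum used, demote→Q2. Q0=[] Q1=[P5] Q2=[P4]
t=31-36: P5@Q1 runs 5, rem=2, quantum used, demote→Q2. Q0=[] Q1=[] Q2=[P4,P5]
t=36-40: P4@Q2 runs 4, rem=0, completes. Q0=[] Q1=[] Q2=[P5]
t=40-42: P5@Q2 runs 2, rem=0, completes. Q0=[] Q1=[] Q2=[]

Answer: 1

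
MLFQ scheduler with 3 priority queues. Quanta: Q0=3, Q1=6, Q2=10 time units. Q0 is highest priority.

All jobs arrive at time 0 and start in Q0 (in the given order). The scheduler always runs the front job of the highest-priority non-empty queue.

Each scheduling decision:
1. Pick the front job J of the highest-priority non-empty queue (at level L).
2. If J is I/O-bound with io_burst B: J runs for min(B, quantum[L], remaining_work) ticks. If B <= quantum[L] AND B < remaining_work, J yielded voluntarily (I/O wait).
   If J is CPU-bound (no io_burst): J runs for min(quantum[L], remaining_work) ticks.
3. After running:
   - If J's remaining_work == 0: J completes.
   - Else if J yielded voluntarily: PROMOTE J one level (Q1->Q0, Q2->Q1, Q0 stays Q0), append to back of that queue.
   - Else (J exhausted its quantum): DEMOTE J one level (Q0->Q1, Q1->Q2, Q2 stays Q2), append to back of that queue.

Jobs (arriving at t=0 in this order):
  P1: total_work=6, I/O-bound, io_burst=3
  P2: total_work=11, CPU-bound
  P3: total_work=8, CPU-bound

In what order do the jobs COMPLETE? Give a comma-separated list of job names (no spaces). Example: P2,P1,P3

t=0-3: P1@Q0 runs 3, rem=3, I/O yield, promote→Q0. Q0=[P2,P3,P1] Q1=[] Q2=[]
t=3-6: P2@Q0 runs 3, rem=8, quantum used, demote→Q1. Q0=[P3,P1] Q1=[P2] Q2=[]
t=6-9: P3@Q0 runs 3, rem=5, quantum used, demote→Q1. Q0=[P1] Q1=[P2,P3] Q2=[]
t=9-12: P1@Q0 runs 3, rem=0, completes. Q0=[] Q1=[P2,P3] Q2=[]
t=12-18: P2@Q1 runs 6, rem=2, quantum used, demote→Q2. Q0=[] Q1=[P3] Q2=[P2]
t=18-23: P3@Q1 runs 5, rem=0, completes. Q0=[] Q1=[] Q2=[P2]
t=23-25: P2@Q2 runs 2, rem=0, completes. Q0=[] Q1=[] Q2=[]

Answer: P1,P3,P2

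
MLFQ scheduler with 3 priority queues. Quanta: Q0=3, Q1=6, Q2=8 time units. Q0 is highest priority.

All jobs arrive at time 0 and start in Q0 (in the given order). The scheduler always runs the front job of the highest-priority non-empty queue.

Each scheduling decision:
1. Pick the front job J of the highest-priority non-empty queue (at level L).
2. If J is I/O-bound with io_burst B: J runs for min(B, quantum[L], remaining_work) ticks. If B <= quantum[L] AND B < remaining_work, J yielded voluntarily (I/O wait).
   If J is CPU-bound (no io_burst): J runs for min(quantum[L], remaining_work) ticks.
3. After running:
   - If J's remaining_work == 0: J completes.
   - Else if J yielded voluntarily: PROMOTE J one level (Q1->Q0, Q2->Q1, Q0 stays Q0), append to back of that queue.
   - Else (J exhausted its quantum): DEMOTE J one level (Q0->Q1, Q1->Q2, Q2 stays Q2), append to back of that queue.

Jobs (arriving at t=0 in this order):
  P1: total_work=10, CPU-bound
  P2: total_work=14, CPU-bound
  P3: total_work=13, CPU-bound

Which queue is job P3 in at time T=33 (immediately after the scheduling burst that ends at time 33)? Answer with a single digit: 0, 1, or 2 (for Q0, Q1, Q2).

t=0-3: P1@Q0 runs 3, rem=7, quantum used, demote→Q1. Q0=[P2,P3] Q1=[P1] Q2=[]
t=3-6: P2@Q0 runs 3, rem=11, quantum used, demote→Q1. Q0=[P3] Q1=[P1,P2] Q2=[]
t=6-9: P3@Q0 runs 3, rem=10, quantum used, demote→Q1. Q0=[] Q1=[P1,P2,P3] Q2=[]
t=9-15: P1@Q1 runs 6, rem=1, quantum used, demote→Q2. Q0=[] Q1=[P2,P3] Q2=[P1]
t=15-21: P2@Q1 runs 6, rem=5, quantum used, demote→Q2. Q0=[] Q1=[P3] Q2=[P1,P2]
t=21-27: P3@Q1 runs 6, rem=4, quantum used, demote→Q2. Q0=[] Q1=[] Q2=[P1,P2,P3]
t=27-28: P1@Q2 runs 1, rem=0, completes. Q0=[] Q1=[] Q2=[P2,P3]
t=28-33: P2@Q2 runs 5, rem=0, completes. Q0=[] Q1=[] Q2=[P3]
t=33-37: P3@Q2 runs 4, rem=0, completes. Q0=[] Q1=[] Q2=[]

Answer: 2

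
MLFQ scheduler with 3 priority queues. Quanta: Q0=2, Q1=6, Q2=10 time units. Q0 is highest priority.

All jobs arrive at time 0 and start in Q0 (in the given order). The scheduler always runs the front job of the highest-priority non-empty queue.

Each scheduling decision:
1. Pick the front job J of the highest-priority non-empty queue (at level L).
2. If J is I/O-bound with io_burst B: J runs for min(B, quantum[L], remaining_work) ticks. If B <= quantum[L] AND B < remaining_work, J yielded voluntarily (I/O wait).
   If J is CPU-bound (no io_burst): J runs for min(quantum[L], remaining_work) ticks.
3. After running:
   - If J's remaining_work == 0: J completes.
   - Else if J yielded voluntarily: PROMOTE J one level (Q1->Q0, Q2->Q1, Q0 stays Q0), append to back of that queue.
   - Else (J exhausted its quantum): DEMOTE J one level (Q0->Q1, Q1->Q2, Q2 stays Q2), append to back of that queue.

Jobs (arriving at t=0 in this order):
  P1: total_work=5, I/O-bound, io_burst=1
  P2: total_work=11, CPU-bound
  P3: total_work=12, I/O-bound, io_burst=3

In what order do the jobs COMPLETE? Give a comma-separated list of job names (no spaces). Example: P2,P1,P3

Answer: P1,P3,P2

Derivation:
t=0-1: P1@Q0 runs 1, rem=4, I/O yield, promote→Q0. Q0=[P2,P3,P1] Q1=[] Q2=[]
t=1-3: P2@Q0 runs 2, rem=9, quantum used, demote→Q1. Q0=[P3,P1] Q1=[P2] Q2=[]
t=3-5: P3@Q0 runs 2, rem=10, quantum used, demote→Q1. Q0=[P1] Q1=[P2,P3] Q2=[]
t=5-6: P1@Q0 runs 1, rem=3, I/O yield, promote→Q0. Q0=[P1] Q1=[P2,P3] Q2=[]
t=6-7: P1@Q0 runs 1, rem=2, I/O yield, promote→Q0. Q0=[P1] Q1=[P2,P3] Q2=[]
t=7-8: P1@Q0 runs 1, rem=1, I/O yield, promote→Q0. Q0=[P1] Q1=[P2,P3] Q2=[]
t=8-9: P1@Q0 runs 1, rem=0, completes. Q0=[] Q1=[P2,P3] Q2=[]
t=9-15: P2@Q1 runs 6, rem=3, quantum used, demote→Q2. Q0=[] Q1=[P3] Q2=[P2]
t=15-18: P3@Q1 runs 3, rem=7, I/O yield, promote→Q0. Q0=[P3] Q1=[] Q2=[P2]
t=18-20: P3@Q0 runs 2, rem=5, quantum used, demote→Q1. Q0=[] Q1=[P3] Q2=[P2]
t=20-23: P3@Q1 runs 3, rem=2, I/O yield, promote→Q0. Q0=[P3] Q1=[] Q2=[P2]
t=23-25: P3@Q0 runs 2, rem=0, completes. Q0=[] Q1=[] Q2=[P2]
t=25-28: P2@Q2 runs 3, rem=0, completes. Q0=[] Q1=[] Q2=[]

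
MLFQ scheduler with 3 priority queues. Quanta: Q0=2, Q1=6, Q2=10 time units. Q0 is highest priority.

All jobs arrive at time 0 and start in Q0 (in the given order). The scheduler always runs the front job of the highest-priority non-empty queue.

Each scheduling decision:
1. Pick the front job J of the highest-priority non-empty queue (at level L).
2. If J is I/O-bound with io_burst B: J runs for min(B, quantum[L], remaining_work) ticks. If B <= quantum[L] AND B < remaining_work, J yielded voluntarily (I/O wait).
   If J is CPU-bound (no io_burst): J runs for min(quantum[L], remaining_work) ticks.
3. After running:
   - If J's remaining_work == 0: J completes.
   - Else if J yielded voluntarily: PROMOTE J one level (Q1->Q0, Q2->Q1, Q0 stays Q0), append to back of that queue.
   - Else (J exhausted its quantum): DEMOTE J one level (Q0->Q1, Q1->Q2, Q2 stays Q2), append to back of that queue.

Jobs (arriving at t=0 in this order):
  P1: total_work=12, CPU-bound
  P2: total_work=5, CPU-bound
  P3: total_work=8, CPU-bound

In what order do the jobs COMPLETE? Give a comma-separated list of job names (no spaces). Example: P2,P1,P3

Answer: P2,P3,P1

Derivation:
t=0-2: P1@Q0 runs 2, rem=10, quantum used, demote→Q1. Q0=[P2,P3] Q1=[P1] Q2=[]
t=2-4: P2@Q0 runs 2, rem=3, quantum used, demote→Q1. Q0=[P3] Q1=[P1,P2] Q2=[]
t=4-6: P3@Q0 runs 2, rem=6, quantum used, demote→Q1. Q0=[] Q1=[P1,P2,P3] Q2=[]
t=6-12: P1@Q1 runs 6, rem=4, quantum used, demote→Q2. Q0=[] Q1=[P2,P3] Q2=[P1]
t=12-15: P2@Q1 runs 3, rem=0, completes. Q0=[] Q1=[P3] Q2=[P1]
t=15-21: P3@Q1 runs 6, rem=0, completes. Q0=[] Q1=[] Q2=[P1]
t=21-25: P1@Q2 runs 4, rem=0, completes. Q0=[] Q1=[] Q2=[]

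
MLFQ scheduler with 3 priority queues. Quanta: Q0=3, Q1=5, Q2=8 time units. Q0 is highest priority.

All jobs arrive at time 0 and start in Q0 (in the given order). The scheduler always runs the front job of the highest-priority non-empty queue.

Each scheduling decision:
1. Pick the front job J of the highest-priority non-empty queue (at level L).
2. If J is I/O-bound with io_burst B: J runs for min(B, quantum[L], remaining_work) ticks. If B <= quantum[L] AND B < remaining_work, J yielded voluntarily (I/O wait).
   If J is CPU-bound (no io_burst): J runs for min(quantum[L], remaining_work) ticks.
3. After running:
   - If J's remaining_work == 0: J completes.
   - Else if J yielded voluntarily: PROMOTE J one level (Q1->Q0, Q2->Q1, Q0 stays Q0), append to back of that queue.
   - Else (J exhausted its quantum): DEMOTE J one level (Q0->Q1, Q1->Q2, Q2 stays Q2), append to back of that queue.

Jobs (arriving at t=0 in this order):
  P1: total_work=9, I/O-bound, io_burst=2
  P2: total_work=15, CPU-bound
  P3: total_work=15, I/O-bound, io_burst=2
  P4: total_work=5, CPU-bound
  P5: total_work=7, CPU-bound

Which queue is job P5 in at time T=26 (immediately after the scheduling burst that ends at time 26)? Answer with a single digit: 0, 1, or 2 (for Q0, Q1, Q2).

Answer: 1

Derivation:
t=0-2: P1@Q0 runs 2, rem=7, I/O yield, promote→Q0. Q0=[P2,P3,P4,P5,P1] Q1=[] Q2=[]
t=2-5: P2@Q0 runs 3, rem=12, quantum used, demote→Q1. Q0=[P3,P4,P5,P1] Q1=[P2] Q2=[]
t=5-7: P3@Q0 runs 2, rem=13, I/O yield, promote→Q0. Q0=[P4,P5,P1,P3] Q1=[P2] Q2=[]
t=7-10: P4@Q0 runs 3, rem=2, quantum used, demote→Q1. Q0=[P5,P1,P3] Q1=[P2,P4] Q2=[]
t=10-13: P5@Q0 runs 3, rem=4, quantum used, demote→Q1. Q0=[P1,P3] Q1=[P2,P4,P5] Q2=[]
t=13-15: P1@Q0 runs 2, rem=5, I/O yield, promote→Q0. Q0=[P3,P1] Q1=[P2,P4,P5] Q2=[]
t=15-17: P3@Q0 runs 2, rem=11, I/O yield, promote→Q0. Q0=[P1,P3] Q1=[P2,P4,P5] Q2=[]
t=17-19: P1@Q0 runs 2, rem=3, I/O yield, promote→Q0. Q0=[P3,P1] Q1=[P2,P4,P5] Q2=[]
t=19-21: P3@Q0 runs 2, rem=9, I/O yield, promote→Q0. Q0=[P1,P3] Q1=[P2,P4,P5] Q2=[]
t=21-23: P1@Q0 runs 2, rem=1, I/O yield, promote→Q0. Q0=[P3,P1] Q1=[P2,P4,P5] Q2=[]
t=23-25: P3@Q0 runs 2, rem=7, I/O yield, promote→Q0. Q0=[P1,P3] Q1=[P2,P4,P5] Q2=[]
t=25-26: P1@Q0 runs 1, rem=0, completes. Q0=[P3] Q1=[P2,P4,P5] Q2=[]
t=26-28: P3@Q0 runs 2, rem=5, I/O yield, promote→Q0. Q0=[P3] Q1=[P2,P4,P5] Q2=[]
t=28-30: P3@Q0 runs 2, rem=3, I/O yield, promote→Q0. Q0=[P3] Q1=[P2,P4,P5] Q2=[]
t=30-32: P3@Q0 runs 2, rem=1, I/O yield, promote→Q0. Q0=[P3] Q1=[P2,P4,P5] Q2=[]
t=32-33: P3@Q0 runs 1, rem=0, completes. Q0=[] Q1=[P2,P4,P5] Q2=[]
t=33-38: P2@Q1 runs 5, rem=7, quantum used, demote→Q2. Q0=[] Q1=[P4,P5] Q2=[P2]
t=38-40: P4@Q1 runs 2, rem=0, completes. Q0=[] Q1=[P5] Q2=[P2]
t=40-44: P5@Q1 runs 4, rem=0, completes. Q0=[] Q1=[] Q2=[P2]
t=44-51: P2@Q2 runs 7, rem=0, completes. Q0=[] Q1=[] Q2=[]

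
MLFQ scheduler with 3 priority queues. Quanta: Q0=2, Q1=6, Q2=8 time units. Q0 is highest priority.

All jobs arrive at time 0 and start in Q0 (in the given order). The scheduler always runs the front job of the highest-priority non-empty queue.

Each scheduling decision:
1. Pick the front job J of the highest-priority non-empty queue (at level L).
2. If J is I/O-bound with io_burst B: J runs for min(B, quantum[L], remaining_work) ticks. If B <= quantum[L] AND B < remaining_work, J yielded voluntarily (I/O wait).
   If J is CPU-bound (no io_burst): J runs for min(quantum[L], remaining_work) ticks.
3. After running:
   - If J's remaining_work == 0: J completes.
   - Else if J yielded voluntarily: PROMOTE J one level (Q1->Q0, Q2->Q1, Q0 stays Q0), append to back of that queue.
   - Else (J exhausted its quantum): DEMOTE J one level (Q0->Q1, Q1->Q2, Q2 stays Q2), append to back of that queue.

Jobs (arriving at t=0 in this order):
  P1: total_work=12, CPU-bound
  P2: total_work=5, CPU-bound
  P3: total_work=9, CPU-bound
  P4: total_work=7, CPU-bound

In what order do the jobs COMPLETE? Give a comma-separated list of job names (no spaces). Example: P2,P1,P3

Answer: P2,P4,P1,P3

Derivation:
t=0-2: P1@Q0 runs 2, rem=10, quantum used, demote→Q1. Q0=[P2,P3,P4] Q1=[P1] Q2=[]
t=2-4: P2@Q0 runs 2, rem=3, quantum used, demote→Q1. Q0=[P3,P4] Q1=[P1,P2] Q2=[]
t=4-6: P3@Q0 runs 2, rem=7, quantum used, demote→Q1. Q0=[P4] Q1=[P1,P2,P3] Q2=[]
t=6-8: P4@Q0 runs 2, rem=5, quantum used, demote→Q1. Q0=[] Q1=[P1,P2,P3,P4] Q2=[]
t=8-14: P1@Q1 runs 6, rem=4, quantum used, demote→Q2. Q0=[] Q1=[P2,P3,P4] Q2=[P1]
t=14-17: P2@Q1 runs 3, rem=0, completes. Q0=[] Q1=[P3,P4] Q2=[P1]
t=17-23: P3@Q1 runs 6, rem=1, quantum used, demote→Q2. Q0=[] Q1=[P4] Q2=[P1,P3]
t=23-28: P4@Q1 runs 5, rem=0, completes. Q0=[] Q1=[] Q2=[P1,P3]
t=28-32: P1@Q2 runs 4, rem=0, completes. Q0=[] Q1=[] Q2=[P3]
t=32-33: P3@Q2 runs 1, rem=0, completes. Q0=[] Q1=[] Q2=[]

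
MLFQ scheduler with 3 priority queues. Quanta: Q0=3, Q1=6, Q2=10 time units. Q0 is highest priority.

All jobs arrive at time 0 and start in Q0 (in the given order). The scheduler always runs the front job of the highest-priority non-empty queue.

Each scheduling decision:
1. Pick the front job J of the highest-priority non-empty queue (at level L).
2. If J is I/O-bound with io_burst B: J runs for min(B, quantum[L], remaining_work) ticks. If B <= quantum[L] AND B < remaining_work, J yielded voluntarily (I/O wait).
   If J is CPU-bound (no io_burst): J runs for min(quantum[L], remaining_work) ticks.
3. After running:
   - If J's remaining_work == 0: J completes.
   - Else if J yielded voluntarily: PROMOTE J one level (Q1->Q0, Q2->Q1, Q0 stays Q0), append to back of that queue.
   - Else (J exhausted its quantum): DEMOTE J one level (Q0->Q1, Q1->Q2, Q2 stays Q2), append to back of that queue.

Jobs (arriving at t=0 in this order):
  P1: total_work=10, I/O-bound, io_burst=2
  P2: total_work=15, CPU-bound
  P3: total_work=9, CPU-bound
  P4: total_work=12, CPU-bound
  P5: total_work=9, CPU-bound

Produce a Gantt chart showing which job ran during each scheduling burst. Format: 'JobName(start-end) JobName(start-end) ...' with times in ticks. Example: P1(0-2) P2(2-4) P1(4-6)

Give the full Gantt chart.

Answer: P1(0-2) P2(2-5) P3(5-8) P4(8-11) P5(11-14) P1(14-16) P1(16-18) P1(18-20) P1(20-22) P2(22-28) P3(28-34) P4(34-40) P5(40-46) P2(46-52) P4(52-55)

Derivation:
t=0-2: P1@Q0 runs 2, rem=8, I/O yield, promote→Q0. Q0=[P2,P3,P4,P5,P1] Q1=[] Q2=[]
t=2-5: P2@Q0 runs 3, rem=12, quantum used, demote→Q1. Q0=[P3,P4,P5,P1] Q1=[P2] Q2=[]
t=5-8: P3@Q0 runs 3, rem=6, quantum used, demote→Q1. Q0=[P4,P5,P1] Q1=[P2,P3] Q2=[]
t=8-11: P4@Q0 runs 3, rem=9, quantum used, demote→Q1. Q0=[P5,P1] Q1=[P2,P3,P4] Q2=[]
t=11-14: P5@Q0 runs 3, rem=6, quantum used, demote→Q1. Q0=[P1] Q1=[P2,P3,P4,P5] Q2=[]
t=14-16: P1@Q0 runs 2, rem=6, I/O yield, promote→Q0. Q0=[P1] Q1=[P2,P3,P4,P5] Q2=[]
t=16-18: P1@Q0 runs 2, rem=4, I/O yield, promote→Q0. Q0=[P1] Q1=[P2,P3,P4,P5] Q2=[]
t=18-20: P1@Q0 runs 2, rem=2, I/O yield, promote→Q0. Q0=[P1] Q1=[P2,P3,P4,P5] Q2=[]
t=20-22: P1@Q0 runs 2, rem=0, completes. Q0=[] Q1=[P2,P3,P4,P5] Q2=[]
t=22-28: P2@Q1 runs 6, rem=6, quantum used, demote→Q2. Q0=[] Q1=[P3,P4,P5] Q2=[P2]
t=28-34: P3@Q1 runs 6, rem=0, completes. Q0=[] Q1=[P4,P5] Q2=[P2]
t=34-40: P4@Q1 runs 6, rem=3, quantum used, demote→Q2. Q0=[] Q1=[P5] Q2=[P2,P4]
t=40-46: P5@Q1 runs 6, rem=0, completes. Q0=[] Q1=[] Q2=[P2,P4]
t=46-52: P2@Q2 runs 6, rem=0, completes. Q0=[] Q1=[] Q2=[P4]
t=52-55: P4@Q2 runs 3, rem=0, completes. Q0=[] Q1=[] Q2=[]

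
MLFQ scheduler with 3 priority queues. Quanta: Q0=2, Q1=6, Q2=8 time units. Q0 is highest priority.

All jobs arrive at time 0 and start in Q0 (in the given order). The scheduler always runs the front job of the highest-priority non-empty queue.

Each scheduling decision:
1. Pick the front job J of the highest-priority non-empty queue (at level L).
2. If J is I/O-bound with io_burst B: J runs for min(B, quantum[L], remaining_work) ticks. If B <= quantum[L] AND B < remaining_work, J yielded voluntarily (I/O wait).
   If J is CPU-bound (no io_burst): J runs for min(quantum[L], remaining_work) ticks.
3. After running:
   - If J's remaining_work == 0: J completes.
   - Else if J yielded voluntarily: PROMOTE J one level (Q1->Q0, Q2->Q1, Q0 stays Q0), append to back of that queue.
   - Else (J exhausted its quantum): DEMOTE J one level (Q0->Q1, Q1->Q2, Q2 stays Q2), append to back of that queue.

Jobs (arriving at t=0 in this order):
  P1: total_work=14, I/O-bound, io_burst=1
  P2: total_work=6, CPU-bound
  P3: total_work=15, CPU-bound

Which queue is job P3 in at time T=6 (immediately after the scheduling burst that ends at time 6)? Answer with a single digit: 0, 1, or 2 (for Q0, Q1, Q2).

t=0-1: P1@Q0 runs 1, rem=13, I/O yield, promote→Q0. Q0=[P2,P3,P1] Q1=[] Q2=[]
t=1-3: P2@Q0 runs 2, rem=4, quantum used, demote→Q1. Q0=[P3,P1] Q1=[P2] Q2=[]
t=3-5: P3@Q0 runs 2, rem=13, quantum used, demote→Q1. Q0=[P1] Q1=[P2,P3] Q2=[]
t=5-6: P1@Q0 runs 1, rem=12, I/O yield, promote→Q0. Q0=[P1] Q1=[P2,P3] Q2=[]
t=6-7: P1@Q0 runs 1, rem=11, I/O yield, promote→Q0. Q0=[P1] Q1=[P2,P3] Q2=[]
t=7-8: P1@Q0 runs 1, rem=10, I/O yield, promote→Q0. Q0=[P1] Q1=[P2,P3] Q2=[]
t=8-9: P1@Q0 runs 1, rem=9, I/O yield, promote→Q0. Q0=[P1] Q1=[P2,P3] Q2=[]
t=9-10: P1@Q0 runs 1, rem=8, I/O yield, promote→Q0. Q0=[P1] Q1=[P2,P3] Q2=[]
t=10-11: P1@Q0 runs 1, rem=7, I/O yield, promote→Q0. Q0=[P1] Q1=[P2,P3] Q2=[]
t=11-12: P1@Q0 runs 1, rem=6, I/O yield, promote→Q0. Q0=[P1] Q1=[P2,P3] Q2=[]
t=12-13: P1@Q0 runs 1, rem=5, I/O yield, promote→Q0. Q0=[P1] Q1=[P2,P3] Q2=[]
t=13-14: P1@Q0 runs 1, rem=4, I/O yield, promote→Q0. Q0=[P1] Q1=[P2,P3] Q2=[]
t=14-15: P1@Q0 runs 1, rem=3, I/O yield, promote→Q0. Q0=[P1] Q1=[P2,P3] Q2=[]
t=15-16: P1@Q0 runs 1, rem=2, I/O yield, promote→Q0. Q0=[P1] Q1=[P2,P3] Q2=[]
t=16-17: P1@Q0 runs 1, rem=1, I/O yield, promote→Q0. Q0=[P1] Q1=[P2,P3] Q2=[]
t=17-18: P1@Q0 runs 1, rem=0, completes. Q0=[] Q1=[P2,P3] Q2=[]
t=18-22: P2@Q1 runs 4, rem=0, completes. Q0=[] Q1=[P3] Q2=[]
t=22-28: P3@Q1 runs 6, rem=7, quantum used, demote→Q2. Q0=[] Q1=[] Q2=[P3]
t=28-35: P3@Q2 runs 7, rem=0, completes. Q0=[] Q1=[] Q2=[]

Answer: 1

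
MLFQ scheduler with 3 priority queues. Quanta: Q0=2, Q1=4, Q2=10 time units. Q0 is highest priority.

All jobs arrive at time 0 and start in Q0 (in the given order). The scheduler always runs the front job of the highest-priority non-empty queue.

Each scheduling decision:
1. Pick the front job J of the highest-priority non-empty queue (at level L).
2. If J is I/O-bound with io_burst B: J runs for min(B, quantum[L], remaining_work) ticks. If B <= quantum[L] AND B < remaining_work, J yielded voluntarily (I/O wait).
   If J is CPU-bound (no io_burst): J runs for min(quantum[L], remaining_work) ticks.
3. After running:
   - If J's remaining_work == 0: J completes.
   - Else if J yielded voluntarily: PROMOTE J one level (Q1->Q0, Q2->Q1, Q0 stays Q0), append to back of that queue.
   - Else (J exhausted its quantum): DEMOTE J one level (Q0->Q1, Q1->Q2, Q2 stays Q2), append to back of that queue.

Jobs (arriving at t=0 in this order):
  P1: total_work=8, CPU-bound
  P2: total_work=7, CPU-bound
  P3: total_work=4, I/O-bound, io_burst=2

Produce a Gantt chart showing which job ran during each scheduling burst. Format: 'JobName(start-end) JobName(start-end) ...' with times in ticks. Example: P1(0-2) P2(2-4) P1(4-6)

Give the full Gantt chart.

t=0-2: P1@Q0 runs 2, rem=6, quantum used, demote→Q1. Q0=[P2,P3] Q1=[P1] Q2=[]
t=2-4: P2@Q0 runs 2, rem=5, quantum used, demote→Q1. Q0=[P3] Q1=[P1,P2] Q2=[]
t=4-6: P3@Q0 runs 2, rem=2, I/O yield, promote→Q0. Q0=[P3] Q1=[P1,P2] Q2=[]
t=6-8: P3@Q0 runs 2, rem=0, completes. Q0=[] Q1=[P1,P2] Q2=[]
t=8-12: P1@Q1 runs 4, rem=2, quantum used, demote→Q2. Q0=[] Q1=[P2] Q2=[P1]
t=12-16: P2@Q1 runs 4, rem=1, quantum used, demote→Q2. Q0=[] Q1=[] Q2=[P1,P2]
t=16-18: P1@Q2 runs 2, rem=0, completes. Q0=[] Q1=[] Q2=[P2]
t=18-19: P2@Q2 runs 1, rem=0, completes. Q0=[] Q1=[] Q2=[]

Answer: P1(0-2) P2(2-4) P3(4-6) P3(6-8) P1(8-12) P2(12-16) P1(16-18) P2(18-19)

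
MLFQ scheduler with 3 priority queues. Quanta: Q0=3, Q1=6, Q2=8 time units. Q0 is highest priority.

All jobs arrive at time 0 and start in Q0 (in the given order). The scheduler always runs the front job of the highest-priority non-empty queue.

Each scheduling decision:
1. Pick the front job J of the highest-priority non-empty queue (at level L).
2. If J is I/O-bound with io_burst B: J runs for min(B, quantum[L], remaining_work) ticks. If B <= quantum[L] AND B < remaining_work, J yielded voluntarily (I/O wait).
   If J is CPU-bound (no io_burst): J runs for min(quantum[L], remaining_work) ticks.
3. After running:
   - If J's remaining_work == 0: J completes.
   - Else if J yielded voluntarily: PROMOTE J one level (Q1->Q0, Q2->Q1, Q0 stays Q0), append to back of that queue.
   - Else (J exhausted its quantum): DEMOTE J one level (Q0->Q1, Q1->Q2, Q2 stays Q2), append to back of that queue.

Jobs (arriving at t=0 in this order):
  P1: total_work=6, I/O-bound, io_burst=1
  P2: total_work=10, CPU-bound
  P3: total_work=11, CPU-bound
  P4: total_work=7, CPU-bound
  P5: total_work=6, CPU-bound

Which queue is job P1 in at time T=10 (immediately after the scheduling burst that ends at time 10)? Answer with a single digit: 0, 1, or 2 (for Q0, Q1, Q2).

Answer: 0

Derivation:
t=0-1: P1@Q0 runs 1, rem=5, I/O yield, promote→Q0. Q0=[P2,P3,P4,P5,P1] Q1=[] Q2=[]
t=1-4: P2@Q0 runs 3, rem=7, quantum used, demote→Q1. Q0=[P3,P4,P5,P1] Q1=[P2] Q2=[]
t=4-7: P3@Q0 runs 3, rem=8, quantum used, demote→Q1. Q0=[P4,P5,P1] Q1=[P2,P3] Q2=[]
t=7-10: P4@Q0 runs 3, rem=4, quantum used, demote→Q1. Q0=[P5,P1] Q1=[P2,P3,P4] Q2=[]
t=10-13: P5@Q0 runs 3, rem=3, quantum used, demote→Q1. Q0=[P1] Q1=[P2,P3,P4,P5] Q2=[]
t=13-14: P1@Q0 runs 1, rem=4, I/O yield, promote→Q0. Q0=[P1] Q1=[P2,P3,P4,P5] Q2=[]
t=14-15: P1@Q0 runs 1, rem=3, I/O yield, promote→Q0. Q0=[P1] Q1=[P2,P3,P4,P5] Q2=[]
t=15-16: P1@Q0 runs 1, rem=2, I/O yield, promote→Q0. Q0=[P1] Q1=[P2,P3,P4,P5] Q2=[]
t=16-17: P1@Q0 runs 1, rem=1, I/O yield, promote→Q0. Q0=[P1] Q1=[P2,P3,P4,P5] Q2=[]
t=17-18: P1@Q0 runs 1, rem=0, completes. Q0=[] Q1=[P2,P3,P4,P5] Q2=[]
t=18-24: P2@Q1 runs 6, rem=1, quantum used, demote→Q2. Q0=[] Q1=[P3,P4,P5] Q2=[P2]
t=24-30: P3@Q1 runs 6, rem=2, quantum used, demote→Q2. Q0=[] Q1=[P4,P5] Q2=[P2,P3]
t=30-34: P4@Q1 runs 4, rem=0, completes. Q0=[] Q1=[P5] Q2=[P2,P3]
t=34-37: P5@Q1 runs 3, rem=0, completes. Q0=[] Q1=[] Q2=[P2,P3]
t=37-38: P2@Q2 runs 1, rem=0, completes. Q0=[] Q1=[] Q2=[P3]
t=38-40: P3@Q2 runs 2, rem=0, completes. Q0=[] Q1=[] Q2=[]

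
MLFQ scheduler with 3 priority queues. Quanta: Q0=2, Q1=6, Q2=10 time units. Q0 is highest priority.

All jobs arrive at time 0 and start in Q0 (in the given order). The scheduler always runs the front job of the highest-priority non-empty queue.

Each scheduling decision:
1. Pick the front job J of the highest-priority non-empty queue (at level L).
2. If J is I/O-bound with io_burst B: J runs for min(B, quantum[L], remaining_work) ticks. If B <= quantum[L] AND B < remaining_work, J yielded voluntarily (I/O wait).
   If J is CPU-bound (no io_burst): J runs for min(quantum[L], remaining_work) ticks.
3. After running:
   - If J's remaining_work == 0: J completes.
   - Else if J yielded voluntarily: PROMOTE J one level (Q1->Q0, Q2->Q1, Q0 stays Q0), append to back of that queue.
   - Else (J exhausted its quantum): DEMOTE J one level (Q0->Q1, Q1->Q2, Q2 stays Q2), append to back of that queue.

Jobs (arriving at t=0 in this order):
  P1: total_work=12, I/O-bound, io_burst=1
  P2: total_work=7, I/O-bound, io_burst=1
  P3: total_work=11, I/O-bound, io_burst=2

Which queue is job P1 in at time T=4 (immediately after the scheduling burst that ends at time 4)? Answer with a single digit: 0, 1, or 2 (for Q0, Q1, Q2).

Answer: 0

Derivation:
t=0-1: P1@Q0 runs 1, rem=11, I/O yield, promote→Q0. Q0=[P2,P3,P1] Q1=[] Q2=[]
t=1-2: P2@Q0 runs 1, rem=6, I/O yield, promote→Q0. Q0=[P3,P1,P2] Q1=[] Q2=[]
t=2-4: P3@Q0 runs 2, rem=9, I/O yield, promote→Q0. Q0=[P1,P2,P3] Q1=[] Q2=[]
t=4-5: P1@Q0 runs 1, rem=10, I/O yield, promote→Q0. Q0=[P2,P3,P1] Q1=[] Q2=[]
t=5-6: P2@Q0 runs 1, rem=5, I/O yield, promote→Q0. Q0=[P3,P1,P2] Q1=[] Q2=[]
t=6-8: P3@Q0 runs 2, rem=7, I/O yield, promote→Q0. Q0=[P1,P2,P3] Q1=[] Q2=[]
t=8-9: P1@Q0 runs 1, rem=9, I/O yield, promote→Q0. Q0=[P2,P3,P1] Q1=[] Q2=[]
t=9-10: P2@Q0 runs 1, rem=4, I/O yield, promote→Q0. Q0=[P3,P1,P2] Q1=[] Q2=[]
t=10-12: P3@Q0 runs 2, rem=5, I/O yield, promote→Q0. Q0=[P1,P2,P3] Q1=[] Q2=[]
t=12-13: P1@Q0 runs 1, rem=8, I/O yield, promote→Q0. Q0=[P2,P3,P1] Q1=[] Q2=[]
t=13-14: P2@Q0 runs 1, rem=3, I/O yield, promote→Q0. Q0=[P3,P1,P2] Q1=[] Q2=[]
t=14-16: P3@Q0 runs 2, rem=3, I/O yield, promote→Q0. Q0=[P1,P2,P3] Q1=[] Q2=[]
t=16-17: P1@Q0 runs 1, rem=7, I/O yield, promote→Q0. Q0=[P2,P3,P1] Q1=[] Q2=[]
t=17-18: P2@Q0 runs 1, rem=2, I/O yield, promote→Q0. Q0=[P3,P1,P2] Q1=[] Q2=[]
t=18-20: P3@Q0 runs 2, rem=1, I/O yield, promote→Q0. Q0=[P1,P2,P3] Q1=[] Q2=[]
t=20-21: P1@Q0 runs 1, rem=6, I/O yield, promote→Q0. Q0=[P2,P3,P1] Q1=[] Q2=[]
t=21-22: P2@Q0 runs 1, rem=1, I/O yield, promote→Q0. Q0=[P3,P1,P2] Q1=[] Q2=[]
t=22-23: P3@Q0 runs 1, rem=0, completes. Q0=[P1,P2] Q1=[] Q2=[]
t=23-24: P1@Q0 runs 1, rem=5, I/O yield, promote→Q0. Q0=[P2,P1] Q1=[] Q2=[]
t=24-25: P2@Q0 runs 1, rem=0, completes. Q0=[P1] Q1=[] Q2=[]
t=25-26: P1@Q0 runs 1, rem=4, I/O yield, promote→Q0. Q0=[P1] Q1=[] Q2=[]
t=26-27: P1@Q0 runs 1, rem=3, I/O yield, promote→Q0. Q0=[P1] Q1=[] Q2=[]
t=27-28: P1@Q0 runs 1, rem=2, I/O yield, promote→Q0. Q0=[P1] Q1=[] Q2=[]
t=28-29: P1@Q0 runs 1, rem=1, I/O yield, promote→Q0. Q0=[P1] Q1=[] Q2=[]
t=29-30: P1@Q0 runs 1, rem=0, completes. Q0=[] Q1=[] Q2=[]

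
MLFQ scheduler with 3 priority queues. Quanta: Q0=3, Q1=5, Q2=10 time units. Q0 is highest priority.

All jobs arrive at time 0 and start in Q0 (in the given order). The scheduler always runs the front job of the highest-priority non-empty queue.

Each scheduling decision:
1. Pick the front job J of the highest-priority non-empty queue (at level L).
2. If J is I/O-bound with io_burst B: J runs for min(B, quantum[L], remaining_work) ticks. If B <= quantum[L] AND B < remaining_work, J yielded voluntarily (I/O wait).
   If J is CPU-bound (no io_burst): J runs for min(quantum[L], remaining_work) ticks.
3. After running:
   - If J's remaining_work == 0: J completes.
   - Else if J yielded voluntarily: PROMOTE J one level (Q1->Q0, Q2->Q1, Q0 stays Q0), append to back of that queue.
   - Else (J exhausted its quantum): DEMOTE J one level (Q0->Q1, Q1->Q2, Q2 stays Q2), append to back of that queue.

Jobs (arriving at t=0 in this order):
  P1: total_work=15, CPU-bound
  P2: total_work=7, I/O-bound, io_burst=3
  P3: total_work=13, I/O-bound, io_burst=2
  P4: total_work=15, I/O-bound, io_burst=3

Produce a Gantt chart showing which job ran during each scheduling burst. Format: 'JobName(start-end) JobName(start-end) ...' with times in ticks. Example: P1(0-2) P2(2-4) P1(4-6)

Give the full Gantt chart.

t=0-3: P1@Q0 runs 3, rem=12, quantum used, demote→Q1. Q0=[P2,P3,P4] Q1=[P1] Q2=[]
t=3-6: P2@Q0 runs 3, rem=4, I/O yield, promote→Q0. Q0=[P3,P4,P2] Q1=[P1] Q2=[]
t=6-8: P3@Q0 runs 2, rem=11, I/O yield, promote→Q0. Q0=[P4,P2,P3] Q1=[P1] Q2=[]
t=8-11: P4@Q0 runs 3, rem=12, I/O yield, promote→Q0. Q0=[P2,P3,P4] Q1=[P1] Q2=[]
t=11-14: P2@Q0 runs 3, rem=1, I/O yield, promote→Q0. Q0=[P3,P4,P2] Q1=[P1] Q2=[]
t=14-16: P3@Q0 runs 2, rem=9, I/O yield, promote→Q0. Q0=[P4,P2,P3] Q1=[P1] Q2=[]
t=16-19: P4@Q0 runs 3, rem=9, I/O yield, promote→Q0. Q0=[P2,P3,P4] Q1=[P1] Q2=[]
t=19-20: P2@Q0 runs 1, rem=0, completes. Q0=[P3,P4] Q1=[P1] Q2=[]
t=20-22: P3@Q0 runs 2, rem=7, I/O yield, promote→Q0. Q0=[P4,P3] Q1=[P1] Q2=[]
t=22-25: P4@Q0 runs 3, rem=6, I/O yield, promote→Q0. Q0=[P3,P4] Q1=[P1] Q2=[]
t=25-27: P3@Q0 runs 2, rem=5, I/O yield, promote→Q0. Q0=[P4,P3] Q1=[P1] Q2=[]
t=27-30: P4@Q0 runs 3, rem=3, I/O yield, promote→Q0. Q0=[P3,P4] Q1=[P1] Q2=[]
t=30-32: P3@Q0 runs 2, rem=3, I/O yield, promote→Q0. Q0=[P4,P3] Q1=[P1] Q2=[]
t=32-35: P4@Q0 runs 3, rem=0, completes. Q0=[P3] Q1=[P1] Q2=[]
t=35-37: P3@Q0 runs 2, rem=1, I/O yield, promote→Q0. Q0=[P3] Q1=[P1] Q2=[]
t=37-38: P3@Q0 runs 1, rem=0, completes. Q0=[] Q1=[P1] Q2=[]
t=38-43: P1@Q1 runs 5, rem=7, quantum used, demote→Q2. Q0=[] Q1=[] Q2=[P1]
t=43-50: P1@Q2 runs 7, rem=0, completes. Q0=[] Q1=[] Q2=[]

Answer: P1(0-3) P2(3-6) P3(6-8) P4(8-11) P2(11-14) P3(14-16) P4(16-19) P2(19-20) P3(20-22) P4(22-25) P3(25-27) P4(27-30) P3(30-32) P4(32-35) P3(35-37) P3(37-38) P1(38-43) P1(43-50)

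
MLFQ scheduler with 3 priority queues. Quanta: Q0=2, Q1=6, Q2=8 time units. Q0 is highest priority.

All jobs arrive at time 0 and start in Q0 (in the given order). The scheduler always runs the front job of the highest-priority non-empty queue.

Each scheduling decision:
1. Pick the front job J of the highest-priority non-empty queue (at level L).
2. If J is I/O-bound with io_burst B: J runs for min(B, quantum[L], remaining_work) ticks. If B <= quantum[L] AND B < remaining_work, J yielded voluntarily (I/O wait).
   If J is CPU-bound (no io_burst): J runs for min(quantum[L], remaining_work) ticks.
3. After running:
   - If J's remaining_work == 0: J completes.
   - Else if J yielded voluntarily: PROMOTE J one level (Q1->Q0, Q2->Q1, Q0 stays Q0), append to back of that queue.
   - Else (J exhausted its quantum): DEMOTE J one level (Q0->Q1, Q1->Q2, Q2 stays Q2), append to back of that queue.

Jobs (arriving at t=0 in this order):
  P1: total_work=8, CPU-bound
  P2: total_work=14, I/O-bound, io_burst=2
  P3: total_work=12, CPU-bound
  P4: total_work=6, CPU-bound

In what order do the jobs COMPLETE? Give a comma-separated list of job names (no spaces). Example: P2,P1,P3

t=0-2: P1@Q0 runs 2, rem=6, quantum used, demote→Q1. Q0=[P2,P3,P4] Q1=[P1] Q2=[]
t=2-4: P2@Q0 runs 2, rem=12, I/O yield, promote→Q0. Q0=[P3,P4,P2] Q1=[P1] Q2=[]
t=4-6: P3@Q0 runs 2, rem=10, quantum used, demote→Q1. Q0=[P4,P2] Q1=[P1,P3] Q2=[]
t=6-8: P4@Q0 runs 2, rem=4, quantum used, demote→Q1. Q0=[P2] Q1=[P1,P3,P4] Q2=[]
t=8-10: P2@Q0 runs 2, rem=10, I/O yield, promote→Q0. Q0=[P2] Q1=[P1,P3,P4] Q2=[]
t=10-12: P2@Q0 runs 2, rem=8, I/O yield, promote→Q0. Q0=[P2] Q1=[P1,P3,P4] Q2=[]
t=12-14: P2@Q0 runs 2, rem=6, I/O yield, promote→Q0. Q0=[P2] Q1=[P1,P3,P4] Q2=[]
t=14-16: P2@Q0 runs 2, rem=4, I/O yield, promote→Q0. Q0=[P2] Q1=[P1,P3,P4] Q2=[]
t=16-18: P2@Q0 runs 2, rem=2, I/O yield, promote→Q0. Q0=[P2] Q1=[P1,P3,P4] Q2=[]
t=18-20: P2@Q0 runs 2, rem=0, completes. Q0=[] Q1=[P1,P3,P4] Q2=[]
t=20-26: P1@Q1 runs 6, rem=0, completes. Q0=[] Q1=[P3,P4] Q2=[]
t=26-32: P3@Q1 runs 6, rem=4, quantum used, demote→Q2. Q0=[] Q1=[P4] Q2=[P3]
t=32-36: P4@Q1 runs 4, rem=0, completes. Q0=[] Q1=[] Q2=[P3]
t=36-40: P3@Q2 runs 4, rem=0, completes. Q0=[] Q1=[] Q2=[]

Answer: P2,P1,P4,P3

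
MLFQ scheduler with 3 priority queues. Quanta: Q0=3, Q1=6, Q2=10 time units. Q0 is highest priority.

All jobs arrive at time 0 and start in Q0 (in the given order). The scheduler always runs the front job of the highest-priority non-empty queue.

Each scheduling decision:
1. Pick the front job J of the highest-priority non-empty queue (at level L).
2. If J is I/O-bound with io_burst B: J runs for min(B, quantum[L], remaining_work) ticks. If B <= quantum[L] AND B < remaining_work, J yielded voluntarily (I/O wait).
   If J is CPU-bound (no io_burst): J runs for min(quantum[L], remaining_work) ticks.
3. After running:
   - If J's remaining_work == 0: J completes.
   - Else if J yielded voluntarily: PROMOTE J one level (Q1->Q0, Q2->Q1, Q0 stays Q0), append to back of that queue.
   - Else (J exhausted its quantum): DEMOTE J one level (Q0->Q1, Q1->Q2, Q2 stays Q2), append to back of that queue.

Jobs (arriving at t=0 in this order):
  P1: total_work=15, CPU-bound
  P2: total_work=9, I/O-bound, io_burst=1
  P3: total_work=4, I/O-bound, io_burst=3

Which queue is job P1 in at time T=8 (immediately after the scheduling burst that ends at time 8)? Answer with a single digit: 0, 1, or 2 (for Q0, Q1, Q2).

Answer: 1

Derivation:
t=0-3: P1@Q0 runs 3, rem=12, quantum used, demote→Q1. Q0=[P2,P3] Q1=[P1] Q2=[]
t=3-4: P2@Q0 runs 1, rem=8, I/O yield, promote→Q0. Q0=[P3,P2] Q1=[P1] Q2=[]
t=4-7: P3@Q0 runs 3, rem=1, I/O yield, promote→Q0. Q0=[P2,P3] Q1=[P1] Q2=[]
t=7-8: P2@Q0 runs 1, rem=7, I/O yield, promote→Q0. Q0=[P3,P2] Q1=[P1] Q2=[]
t=8-9: P3@Q0 runs 1, rem=0, completes. Q0=[P2] Q1=[P1] Q2=[]
t=9-10: P2@Q0 runs 1, rem=6, I/O yield, promote→Q0. Q0=[P2] Q1=[P1] Q2=[]
t=10-11: P2@Q0 runs 1, rem=5, I/O yield, promote→Q0. Q0=[P2] Q1=[P1] Q2=[]
t=11-12: P2@Q0 runs 1, rem=4, I/O yield, promote→Q0. Q0=[P2] Q1=[P1] Q2=[]
t=12-13: P2@Q0 runs 1, rem=3, I/O yield, promote→Q0. Q0=[P2] Q1=[P1] Q2=[]
t=13-14: P2@Q0 runs 1, rem=2, I/O yield, promote→Q0. Q0=[P2] Q1=[P1] Q2=[]
t=14-15: P2@Q0 runs 1, rem=1, I/O yield, promote→Q0. Q0=[P2] Q1=[P1] Q2=[]
t=15-16: P2@Q0 runs 1, rem=0, completes. Q0=[] Q1=[P1] Q2=[]
t=16-22: P1@Q1 runs 6, rem=6, quantum used, demote→Q2. Q0=[] Q1=[] Q2=[P1]
t=22-28: P1@Q2 runs 6, rem=0, completes. Q0=[] Q1=[] Q2=[]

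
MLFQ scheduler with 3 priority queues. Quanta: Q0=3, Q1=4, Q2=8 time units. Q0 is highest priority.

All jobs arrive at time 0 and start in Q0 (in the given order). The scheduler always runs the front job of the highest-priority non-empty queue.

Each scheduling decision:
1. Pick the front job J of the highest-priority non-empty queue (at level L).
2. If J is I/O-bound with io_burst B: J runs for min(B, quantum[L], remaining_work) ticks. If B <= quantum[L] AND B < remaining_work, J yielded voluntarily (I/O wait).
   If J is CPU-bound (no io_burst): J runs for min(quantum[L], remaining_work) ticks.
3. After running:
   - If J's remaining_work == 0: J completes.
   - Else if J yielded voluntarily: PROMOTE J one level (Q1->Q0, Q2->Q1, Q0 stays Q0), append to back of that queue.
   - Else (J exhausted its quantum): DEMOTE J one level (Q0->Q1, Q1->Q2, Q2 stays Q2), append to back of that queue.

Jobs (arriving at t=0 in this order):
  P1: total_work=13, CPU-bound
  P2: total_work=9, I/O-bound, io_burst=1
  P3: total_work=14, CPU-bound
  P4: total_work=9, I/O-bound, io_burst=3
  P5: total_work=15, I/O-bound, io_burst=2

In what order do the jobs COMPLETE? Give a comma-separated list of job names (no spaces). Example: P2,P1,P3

t=0-3: P1@Q0 runs 3, rem=10, quantum used, demote→Q1. Q0=[P2,P3,P4,P5] Q1=[P1] Q2=[]
t=3-4: P2@Q0 runs 1, rem=8, I/O yield, promote→Q0. Q0=[P3,P4,P5,P2] Q1=[P1] Q2=[]
t=4-7: P3@Q0 runs 3, rem=11, quantum used, demote→Q1. Q0=[P4,P5,P2] Q1=[P1,P3] Q2=[]
t=7-10: P4@Q0 runs 3, rem=6, I/O yield, promote→Q0. Q0=[P5,P2,P4] Q1=[P1,P3] Q2=[]
t=10-12: P5@Q0 runs 2, rem=13, I/O yield, promote→Q0. Q0=[P2,P4,P5] Q1=[P1,P3] Q2=[]
t=12-13: P2@Q0 runs 1, rem=7, I/O yield, promote→Q0. Q0=[P4,P5,P2] Q1=[P1,P3] Q2=[]
t=13-16: P4@Q0 runs 3, rem=3, I/O yield, promote→Q0. Q0=[P5,P2,P4] Q1=[P1,P3] Q2=[]
t=16-18: P5@Q0 runs 2, rem=11, I/O yield, promote→Q0. Q0=[P2,P4,P5] Q1=[P1,P3] Q2=[]
t=18-19: P2@Q0 runs 1, rem=6, I/O yield, promote→Q0. Q0=[P4,P5,P2] Q1=[P1,P3] Q2=[]
t=19-22: P4@Q0 runs 3, rem=0, completes. Q0=[P5,P2] Q1=[P1,P3] Q2=[]
t=22-24: P5@Q0 runs 2, rem=9, I/O yield, promote→Q0. Q0=[P2,P5] Q1=[P1,P3] Q2=[]
t=24-25: P2@Q0 runs 1, rem=5, I/O yield, promote→Q0. Q0=[P5,P2] Q1=[P1,P3] Q2=[]
t=25-27: P5@Q0 runs 2, rem=7, I/O yield, promote→Q0. Q0=[P2,P5] Q1=[P1,P3] Q2=[]
t=27-28: P2@Q0 runs 1, rem=4, I/O yield, promote→Q0. Q0=[P5,P2] Q1=[P1,P3] Q2=[]
t=28-30: P5@Q0 runs 2, rem=5, I/O yield, promote→Q0. Q0=[P2,P5] Q1=[P1,P3] Q2=[]
t=30-31: P2@Q0 runs 1, rem=3, I/O yield, promote→Q0. Q0=[P5,P2] Q1=[P1,P3] Q2=[]
t=31-33: P5@Q0 runs 2, rem=3, I/O yield, promote→Q0. Q0=[P2,P5] Q1=[P1,P3] Q2=[]
t=33-34: P2@Q0 runs 1, rem=2, I/O yield, promote→Q0. Q0=[P5,P2] Q1=[P1,P3] Q2=[]
t=34-36: P5@Q0 runs 2, rem=1, I/O yield, promote→Q0. Q0=[P2,P5] Q1=[P1,P3] Q2=[]
t=36-37: P2@Q0 runs 1, rem=1, I/O yield, promote→Q0. Q0=[P5,P2] Q1=[P1,P3] Q2=[]
t=37-38: P5@Q0 runs 1, rem=0, completes. Q0=[P2] Q1=[P1,P3] Q2=[]
t=38-39: P2@Q0 runs 1, rem=0, completes. Q0=[] Q1=[P1,P3] Q2=[]
t=39-43: P1@Q1 runs 4, rem=6, quantum used, demote→Q2. Q0=[] Q1=[P3] Q2=[P1]
t=43-47: P3@Q1 runs 4, rem=7, quantum used, demote→Q2. Q0=[] Q1=[] Q2=[P1,P3]
t=47-53: P1@Q2 runs 6, rem=0, completes. Q0=[] Q1=[] Q2=[P3]
t=53-60: P3@Q2 runs 7, rem=0, completes. Q0=[] Q1=[] Q2=[]

Answer: P4,P5,P2,P1,P3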